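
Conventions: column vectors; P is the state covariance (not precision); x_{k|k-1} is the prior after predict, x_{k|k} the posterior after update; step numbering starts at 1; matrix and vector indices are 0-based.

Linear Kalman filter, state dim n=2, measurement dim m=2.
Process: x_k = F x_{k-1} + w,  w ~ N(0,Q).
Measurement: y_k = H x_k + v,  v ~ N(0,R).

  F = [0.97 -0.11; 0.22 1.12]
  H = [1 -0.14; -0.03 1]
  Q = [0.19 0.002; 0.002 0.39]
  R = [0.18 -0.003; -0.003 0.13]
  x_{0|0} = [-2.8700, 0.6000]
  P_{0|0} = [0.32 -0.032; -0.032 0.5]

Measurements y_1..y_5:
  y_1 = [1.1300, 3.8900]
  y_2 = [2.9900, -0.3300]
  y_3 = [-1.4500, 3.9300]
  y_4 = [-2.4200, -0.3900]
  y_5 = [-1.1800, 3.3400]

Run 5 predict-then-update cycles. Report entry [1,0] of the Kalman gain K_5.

step 1: x^-=[-2.8499, 0.0406]  P^-=[0.5040 -0.0253; -0.0253 1.0169]  S=[0.7110 -0.1859; -0.1859 1.1489]  K=[0.7357 0.0839; -0.0044 0.8851]  nu=[3.9856, 3.7639]  x^+=[0.3981, 3.3544]  P^+=[0.1340 0.0127; 0.0127 0.1155]
step 2: x^-=[0.0172, 3.8445]  P^-=[0.3147 0.0299; 0.0299 0.5476]  S=[0.4971 -0.0591; -0.0591 0.6761]  K=[0.6349 0.0857; 0.0020 0.8088]  nu=[3.5110, -4.1739]  x^+=[1.8886, 0.4758]  P^+=[0.1158 0.0127; 0.0127 0.1055]
step 3: x^-=[1.7796, 0.9483]  P^-=[0.2975 0.0272; 0.0272 0.5342]  S=[0.4804 -0.0594; -0.0594 0.6629]  K=[0.6217 0.0833; 0.0005 0.8048]  nu=[-3.0968, 3.0351]  x^+=[0.1070, 3.3894]  P^+=[0.1134 0.0124; 0.0124 0.1050]
step 4: x^-=[-0.2690, 3.8197]  P^-=[0.2953 0.0264; 0.0264 0.5333]  S=[0.4784 -0.0600; -0.0600 0.6620]  K=[0.6200 0.0827; 0.0000 0.8044]  nu=[-1.6162, -4.2177]  x^+=[-1.6199, 0.4268]  P^+=[0.1131 0.0123; 0.0123 0.1049]
step 5: x^-=[-1.6182, 0.1217]  P^-=[0.2950 0.0262; 0.0262 0.5332]  S=[0.4781 -0.0601; -0.0601 0.6619]  K=[0.6198 0.0826; -0.0001 0.8044]  nu=[0.4552, 3.1698]  x^+=[-1.0743, 2.6713]  P^+=[0.1130 0.0123; 0.0123 0.1049]

K[1,0] = -0.0001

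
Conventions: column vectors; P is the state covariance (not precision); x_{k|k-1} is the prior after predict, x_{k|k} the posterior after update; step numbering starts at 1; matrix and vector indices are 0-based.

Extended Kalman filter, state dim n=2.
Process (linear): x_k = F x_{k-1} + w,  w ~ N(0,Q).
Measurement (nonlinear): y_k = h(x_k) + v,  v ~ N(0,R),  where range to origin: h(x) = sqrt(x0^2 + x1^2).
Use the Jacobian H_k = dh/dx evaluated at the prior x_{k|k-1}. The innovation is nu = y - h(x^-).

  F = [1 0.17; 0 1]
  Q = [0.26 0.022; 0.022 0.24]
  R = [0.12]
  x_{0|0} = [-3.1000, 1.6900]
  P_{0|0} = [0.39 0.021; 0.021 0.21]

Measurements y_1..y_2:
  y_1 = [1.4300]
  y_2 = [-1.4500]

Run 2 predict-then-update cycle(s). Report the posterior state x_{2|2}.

x_post = [0.0799, -0.7360]

step 1: x^-=[-2.8127, 1.6900]  P^-=[0.6632 0.0787; 0.0787 0.4500]  H_jac=[-0.8572 0.5150]  S=[0.6572]  K=[-0.8034; 0.2500]  nu=[-1.8514]  x^+=[-1.3254, 1.2271]  P^+=[0.2391 0.2107; 0.2107 0.4089]
step 2: x^-=[-1.1167, 1.2271]  P^-=[0.5825 0.3022; 0.3022 0.6489]  H_jac=[-0.6731 0.7396]  S=[0.4380]  K=[-0.3849; 0.6314]  nu=[-3.1092]  x^+=[0.0799, -0.7360]  P^+=[0.5176 0.4086; 0.4086 0.4743]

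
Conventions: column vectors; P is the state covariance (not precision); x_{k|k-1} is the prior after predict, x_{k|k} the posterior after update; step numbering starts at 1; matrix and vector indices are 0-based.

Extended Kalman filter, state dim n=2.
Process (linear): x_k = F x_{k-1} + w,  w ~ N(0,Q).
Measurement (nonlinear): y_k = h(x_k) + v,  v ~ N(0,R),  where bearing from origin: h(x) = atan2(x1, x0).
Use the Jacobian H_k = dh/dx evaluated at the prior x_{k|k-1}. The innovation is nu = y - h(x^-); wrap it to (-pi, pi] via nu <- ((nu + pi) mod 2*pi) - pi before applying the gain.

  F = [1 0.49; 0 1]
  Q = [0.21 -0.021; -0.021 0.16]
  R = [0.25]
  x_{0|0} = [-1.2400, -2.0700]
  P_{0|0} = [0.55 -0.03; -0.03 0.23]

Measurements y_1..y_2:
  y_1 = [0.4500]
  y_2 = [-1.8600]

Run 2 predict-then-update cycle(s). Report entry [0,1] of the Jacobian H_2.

H_jac[0,1] = -0.1709

step 1: x^-=[-2.2543, -2.0700]  P^-=[0.7858 0.0617; 0.0617 0.3900]  H_jac=[0.2210 -0.2407]  S=[0.3044]  K=[0.5217; -0.2636]  nu=[2.8488]  x^+=[-0.7680, -2.8208]  P^+=[0.7030 0.1036; 0.1036 0.3689]
step 2: x^-=[-2.1502, -2.8208]  P^-=[1.1030 0.2633; 0.2633 0.5289]  H_jac=[0.2242 -0.1709]  S=[0.3007]  K=[0.6728; -0.1043]  nu=[0.3621]  x^+=[-1.9066, -2.8586]  P^+=[0.9669 0.2844; 0.2844 0.5256]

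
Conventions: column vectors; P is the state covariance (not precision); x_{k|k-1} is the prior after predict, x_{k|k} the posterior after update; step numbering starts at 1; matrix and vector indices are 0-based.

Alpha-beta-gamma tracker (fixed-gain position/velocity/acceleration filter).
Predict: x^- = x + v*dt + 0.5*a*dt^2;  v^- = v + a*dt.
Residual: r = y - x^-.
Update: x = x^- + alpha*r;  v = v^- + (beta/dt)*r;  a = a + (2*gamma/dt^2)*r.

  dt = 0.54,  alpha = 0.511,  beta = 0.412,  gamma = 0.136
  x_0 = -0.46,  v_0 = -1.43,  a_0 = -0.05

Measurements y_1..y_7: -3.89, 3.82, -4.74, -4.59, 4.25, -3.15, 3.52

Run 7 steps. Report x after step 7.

step 1: x_pred=-1.2395  r=-2.6505  x^+=-2.5939  v^+=-3.4792  a^+=-2.5224
step 2: x_pred=-4.8405  r=8.6605  x^+=-0.4150  v^+=1.7663  a^+=5.5560
step 3: x_pred=1.3489  r=-6.0889  x^+=-1.7625  v^+=0.1209  a^+=-0.1237
step 4: x_pred=-1.7153  r=-2.8747  x^+=-3.1843  v^+=-2.1392  a^+=-2.8052
step 5: x_pred=-4.7484  r=8.9984  x^+=-0.1502  v^+=3.2115  a^+=5.5884
step 6: x_pred=2.3988  r=-5.5488  x^+=-0.4366  v^+=1.9957  a^+=0.4126
step 7: x_pred=0.7012  r=2.8188  x^+=2.1416  v^+=4.3692  a^+=3.0419

x_post = 2.1416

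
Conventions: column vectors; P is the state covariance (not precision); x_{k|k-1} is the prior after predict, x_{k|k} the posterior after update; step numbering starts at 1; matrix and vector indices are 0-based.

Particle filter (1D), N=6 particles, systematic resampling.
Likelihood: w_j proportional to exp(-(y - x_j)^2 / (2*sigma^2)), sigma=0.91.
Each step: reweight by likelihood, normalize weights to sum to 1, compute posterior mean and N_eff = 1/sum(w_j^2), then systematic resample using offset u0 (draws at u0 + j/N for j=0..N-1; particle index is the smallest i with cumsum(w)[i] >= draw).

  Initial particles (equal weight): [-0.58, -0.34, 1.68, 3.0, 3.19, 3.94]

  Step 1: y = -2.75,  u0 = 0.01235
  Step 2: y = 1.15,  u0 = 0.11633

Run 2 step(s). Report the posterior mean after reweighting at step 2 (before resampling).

post_mean = -0.4735

step 1: w=[0.6600, 0.3399, 0.0001, 0.0000, 0.0000, 0.0000]  mean=-0.4982  Neff=1.8143  idx=[0, 0, 0, 0, 1, 1]
step 2: w=[0.1391, 0.1391, 0.1391, 0.1391, 0.2218, 0.2218]  mean=-0.4735  Neff=5.6887  idx=[0, 2, 3, 4, 5, 5]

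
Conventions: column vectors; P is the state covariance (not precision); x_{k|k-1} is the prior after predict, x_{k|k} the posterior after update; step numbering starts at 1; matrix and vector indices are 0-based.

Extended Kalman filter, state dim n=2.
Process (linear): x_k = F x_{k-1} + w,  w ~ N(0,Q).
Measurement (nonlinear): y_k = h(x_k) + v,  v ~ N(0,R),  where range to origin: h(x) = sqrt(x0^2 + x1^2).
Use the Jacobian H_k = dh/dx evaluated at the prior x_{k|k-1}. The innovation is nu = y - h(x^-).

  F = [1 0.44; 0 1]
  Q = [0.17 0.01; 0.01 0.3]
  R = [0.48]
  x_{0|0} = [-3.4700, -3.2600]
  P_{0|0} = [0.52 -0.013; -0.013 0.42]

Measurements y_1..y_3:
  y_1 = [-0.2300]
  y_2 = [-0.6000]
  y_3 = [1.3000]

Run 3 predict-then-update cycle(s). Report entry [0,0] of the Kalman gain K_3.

step 1: x^-=[-4.9044, -3.2600]  P^-=[0.7599 0.1818; 0.1818 0.7200]  H_jac=[-0.8328 -0.5536]  S=[1.3953]  K=[-0.5257; -0.3942]  nu=[-6.1190]  x^+=[-1.6878, -0.8481]  P^+=[0.3743 -0.1073; -0.1073 0.5032]
step 2: x^-=[-2.0609, -0.8481]  P^-=[0.5473 0.1241; 0.1241 0.8032]  H_jac=[-0.9248 -0.3805]  S=[1.1517]  K=[-0.4805; -0.3650]  nu=[-2.8286]  x^+=[-0.7019, 0.1845]  P^+=[0.2814 -0.0779; -0.0779 0.6497]
step 3: x^-=[-0.6207, 0.1845]  P^-=[0.5087 0.2180; 0.2180 0.9497]  H_jac=[-0.9586 0.2849]  S=[0.9054]  K=[-0.4699; 0.0681]  nu=[0.6524]  x^+=[-0.9273, 0.2289]  P^+=[0.3087 0.2470; 0.2470 0.9455]

K[0,0] = -0.4699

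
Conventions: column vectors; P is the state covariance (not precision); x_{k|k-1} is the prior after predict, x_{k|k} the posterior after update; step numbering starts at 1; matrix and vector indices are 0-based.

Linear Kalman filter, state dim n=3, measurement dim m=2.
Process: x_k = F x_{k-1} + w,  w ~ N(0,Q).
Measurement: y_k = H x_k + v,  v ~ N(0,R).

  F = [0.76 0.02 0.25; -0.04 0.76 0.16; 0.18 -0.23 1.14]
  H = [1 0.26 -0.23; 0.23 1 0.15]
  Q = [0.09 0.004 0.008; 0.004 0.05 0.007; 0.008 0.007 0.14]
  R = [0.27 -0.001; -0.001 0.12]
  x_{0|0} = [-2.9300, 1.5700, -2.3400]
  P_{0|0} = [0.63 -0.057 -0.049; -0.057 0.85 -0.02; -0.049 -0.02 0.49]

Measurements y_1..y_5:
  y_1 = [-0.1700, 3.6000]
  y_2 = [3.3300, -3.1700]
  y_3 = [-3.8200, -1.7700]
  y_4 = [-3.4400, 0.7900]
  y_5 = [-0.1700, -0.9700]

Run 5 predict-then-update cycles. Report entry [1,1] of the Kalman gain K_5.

step 1: x^-=[-2.7804, 0.9360, -3.5561]  P^-=[0.4643 -0.0248 0.1957; -0.0248 0.5537 -0.0808; 0.1957 -0.0808 0.8373]  S=[0.7227 0.2290; 0.2290 0.6950]  K=[0.5811 -0.0313; -0.0600 0.7909; -0.0733 0.1533]  nu=[1.5491, 3.8369]  x^+=[-2.0003, 3.8776, -3.0813]  P^+=[0.2279 -0.0881 0.2089; -0.0881 0.1382 -0.1529; 0.2089 -0.1529 0.8222]
step 2: x^-=[-2.2130, 2.5340, -4.7646]  P^-=[0.3483 -0.0250 0.4837; -0.0250 0.1167 -0.0120; 0.4837 -0.0120 1.3964]  S=[0.4660 0.0841; 0.0841 0.3048]  K=[0.4411 0.2972; -0.0496 0.3718; 0.1676 0.9664]  nu=[3.7883, -4.4803]  x^+=[-1.8736, 0.6804, -8.4592]  P^+=[0.2086 -0.0610 0.3216; -0.0610 0.0765 -0.1189; 0.3216 -0.1189 1.0715]
step 3: x^-=[-3.5252, -0.7615, -10.1372]  P^-=[0.3967 0.0194 0.6493; 0.0194 0.0926 0.0746; 0.6493 0.0746 1.7427]  S=[0.4676 0.1236; 0.1236 0.3489]  K=[0.4216 0.4469; -0.0283 0.3204; 0.2264 1.3107]  nu=[-2.4284, 1.3228]  x^+=[-3.9579, -0.2688, -8.9533]  P^+=[0.1973 -0.0401 0.3194; -0.0401 0.0587 -0.0733; 0.3194 -0.0733 1.0459]
step 4: x^-=[-5.2517, -1.4785, -10.8574]  P^-=[0.3888 0.0391 0.6334; 0.0391 0.0915 0.1141; 0.6334 0.1141 1.6816]  S=[0.4693 0.1353; 0.1353 0.3658]  K=[0.4069 0.4605; -0.0164 0.3276; 0.2071 1.3229]  nu=[-0.3010, 5.1050]  x^+=[-3.0236, 0.1986, -4.1662]  P^+=[0.1828 -0.0300 0.2852; -0.0300 0.0536 -0.0491; 0.2852 -0.0491 0.9471]
step 5: x^-=[-3.3355, -0.3947, -5.3394]  P^-=[0.3618 0.0422 0.5695; 0.0422 0.0917 0.1192; 0.5695 0.1192 1.5249]  S=[0.4644 0.1307; 0.1307 0.3596]  K=[0.3962 0.4423; -0.0113 0.3358; 0.1815 1.2657]  nu=[2.0401, 0.9928]  x^+=[-2.0883, -0.0844, -3.7126]  P^+=[0.1728 -0.0259 0.2588; -0.0259 0.0521 -0.0388; 0.2588 -0.0388 0.8735]

K[1,1] = 0.3358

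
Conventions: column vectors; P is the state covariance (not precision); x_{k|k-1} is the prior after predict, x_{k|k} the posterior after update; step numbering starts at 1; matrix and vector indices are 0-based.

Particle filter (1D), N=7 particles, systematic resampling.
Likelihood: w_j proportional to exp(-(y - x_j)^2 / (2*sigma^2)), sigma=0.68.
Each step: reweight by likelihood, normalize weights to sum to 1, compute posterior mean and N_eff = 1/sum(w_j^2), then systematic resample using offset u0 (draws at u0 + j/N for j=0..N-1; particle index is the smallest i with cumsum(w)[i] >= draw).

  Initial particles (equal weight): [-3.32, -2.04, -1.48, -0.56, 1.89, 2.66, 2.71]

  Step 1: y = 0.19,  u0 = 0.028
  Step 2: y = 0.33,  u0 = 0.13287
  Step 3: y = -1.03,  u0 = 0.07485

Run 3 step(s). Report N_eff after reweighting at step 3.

step 1: w=[0.0000, 0.0072, 0.0761, 0.8448, 0.0682, 0.0021, 0.0016]  mean=-0.4614  Neff=1.3808  idx=[2, 3, 3, 3, 3, 3, 3]
step 2: w=[0.0112, 0.1648, 0.1648, 0.1648, 0.1648, 0.1648, 0.1648]  mean=-0.5703  Neff=6.1323  idx=[1, 2, 3, 4, 5, 6, 6]
step 3: w=[0.1429, 0.1429, 0.1429, 0.1429, 0.1429, 0.1429, 0.1429]  mean=-0.5600  Neff=7.0000  idx=[0, 1, 2, 3, 4, 5, 6]

N_eff = 7.0000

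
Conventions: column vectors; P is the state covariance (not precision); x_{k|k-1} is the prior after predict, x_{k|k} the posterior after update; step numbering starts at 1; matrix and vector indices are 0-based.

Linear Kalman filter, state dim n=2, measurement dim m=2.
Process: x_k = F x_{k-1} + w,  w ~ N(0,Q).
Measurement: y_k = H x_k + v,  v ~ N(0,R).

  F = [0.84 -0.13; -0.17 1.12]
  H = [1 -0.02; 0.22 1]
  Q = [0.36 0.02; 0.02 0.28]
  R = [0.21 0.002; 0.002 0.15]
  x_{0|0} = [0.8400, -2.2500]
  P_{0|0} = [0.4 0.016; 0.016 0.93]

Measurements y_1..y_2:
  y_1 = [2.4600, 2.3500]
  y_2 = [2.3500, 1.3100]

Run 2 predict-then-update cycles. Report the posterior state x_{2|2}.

step 1: x^-=[0.9981, -2.6628]  P^-=[0.6545 -0.1571; -0.1571 1.4521]  S=[0.8713 -0.0395; -0.0395 1.5646]  K=[0.7552 0.0107; -0.1728 0.9016]  nu=[1.4086, 4.7932]  x^+=[2.1130, 1.4154]  P^+=[0.1580 -0.0316; -0.0316 0.1419]
step 2: x^-=[1.5909, 1.2261]  P^-=[0.4808 -0.0537; -0.0537 0.4746]  S=[0.6931 0.0448; 0.0448 0.6242]  K=[0.6930 0.0337; -0.1397 0.7514]  nu=[0.7836, -0.2661]  x^+=[2.1250, 0.9166]  P^+=[0.1451 -0.0255; -0.0255 0.1180]

x_post = [2.1250, 0.9166]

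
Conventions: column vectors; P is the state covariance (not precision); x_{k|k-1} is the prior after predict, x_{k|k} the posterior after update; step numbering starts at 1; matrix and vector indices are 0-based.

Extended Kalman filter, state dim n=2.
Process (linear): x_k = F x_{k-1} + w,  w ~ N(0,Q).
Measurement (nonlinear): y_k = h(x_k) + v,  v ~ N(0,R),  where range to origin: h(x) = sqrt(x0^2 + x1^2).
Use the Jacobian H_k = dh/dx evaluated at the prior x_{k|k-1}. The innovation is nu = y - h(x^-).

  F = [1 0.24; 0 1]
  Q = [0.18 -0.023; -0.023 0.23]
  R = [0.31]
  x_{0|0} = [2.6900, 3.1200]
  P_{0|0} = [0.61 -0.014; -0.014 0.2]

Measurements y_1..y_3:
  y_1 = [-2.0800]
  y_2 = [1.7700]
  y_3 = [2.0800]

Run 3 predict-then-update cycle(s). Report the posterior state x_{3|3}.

step 1: x^-=[3.4388, 3.1200]  P^-=[0.7948 0.0110; 0.0110 0.4300]  H_jac=[0.7406 0.6719]  S=[0.9510]  K=[0.6267; 0.3124]  nu=[-6.7232]  x^+=[-0.7747, 1.0198]  P^+=[0.4213 -0.1752; -0.1752 0.3372]
step 2: x^-=[-0.5300, 1.0198]  P^-=[0.5366 -0.1173; -0.1173 0.5672]  H_jac=[-0.4611 0.8873]  S=[0.9666]  K=[-0.3636; 0.5766]  nu=[0.6207]  x^+=[-0.7556, 1.3777]  P^+=[0.4088 0.0854; 0.0854 0.2458]
step 3: x^-=[-0.4250, 1.3777]  P^-=[0.6440 0.1214; 0.1214 0.4758]  H_jac=[-0.2948 0.9556]  S=[0.7320]  K=[-0.1008; 0.5722]  nu=[0.6382]  x^+=[-0.4893, 1.7429]  P^+=[0.6365 0.1636; 0.1636 0.2361]

x_post = [-0.4893, 1.7429]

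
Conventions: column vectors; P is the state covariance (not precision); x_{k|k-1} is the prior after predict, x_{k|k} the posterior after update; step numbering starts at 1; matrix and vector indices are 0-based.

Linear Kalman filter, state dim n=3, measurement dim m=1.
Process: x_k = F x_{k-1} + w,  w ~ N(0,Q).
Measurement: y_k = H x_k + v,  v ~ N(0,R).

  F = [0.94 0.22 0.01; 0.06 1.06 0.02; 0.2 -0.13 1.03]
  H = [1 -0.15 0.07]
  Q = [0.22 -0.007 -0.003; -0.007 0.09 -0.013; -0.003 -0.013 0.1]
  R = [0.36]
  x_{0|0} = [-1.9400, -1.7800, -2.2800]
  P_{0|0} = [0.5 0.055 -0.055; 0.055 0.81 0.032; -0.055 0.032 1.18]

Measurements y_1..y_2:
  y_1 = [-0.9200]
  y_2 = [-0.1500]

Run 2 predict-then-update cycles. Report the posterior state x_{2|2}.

x_post = [-0.8917, -1.7489, -2.3273]

step 1: x^-=[-2.2380, -2.0488, -2.5050]  P^-=[0.7230 0.2653 0.0295; 0.2653 1.0106 -0.0518; 0.0295 -0.0518 1.3515]  S=[1.0380]  K=[0.6602; 0.1060; 0.1271]  nu=[1.1860]  x^+=[-1.4550, -1.9231, -2.3543]  P^+=[0.2706 0.1926 -0.0576; 0.1926 0.9989 -0.0658; -0.0576 -0.0658 1.3347]
step 2: x^-=[-1.8143, -2.1728, -2.4659]  P^-=[0.5859 0.4338 -0.0527; 0.4338 1.2355 -0.1561; -0.0527 -0.1561 1.5276]  S=[0.8469]  K=[0.6106; 0.2805; 0.0917]  nu=[1.5110]  x^+=[-0.8917, -1.7489, -2.3273]  P^+=[0.2701 0.2888 -0.1001; 0.2888 1.1688 -0.1779; -0.1001 -0.1779 1.5205]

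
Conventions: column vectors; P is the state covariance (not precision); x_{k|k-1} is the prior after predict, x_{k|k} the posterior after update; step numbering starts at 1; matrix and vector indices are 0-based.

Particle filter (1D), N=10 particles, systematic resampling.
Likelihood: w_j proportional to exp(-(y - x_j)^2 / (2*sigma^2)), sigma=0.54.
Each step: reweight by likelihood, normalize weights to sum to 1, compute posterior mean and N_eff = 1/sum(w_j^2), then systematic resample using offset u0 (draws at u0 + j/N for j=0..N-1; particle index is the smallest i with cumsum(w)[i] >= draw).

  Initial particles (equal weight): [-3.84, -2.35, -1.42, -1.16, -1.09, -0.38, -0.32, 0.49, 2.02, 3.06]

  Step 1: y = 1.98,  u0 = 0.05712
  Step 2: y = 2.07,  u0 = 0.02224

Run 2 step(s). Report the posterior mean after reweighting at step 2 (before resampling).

post_mean = 2.0412

step 1: w=[0.0000, 0.0000, 0.0000, 0.0000, 0.0000, 0.0001, 0.0001, 0.0192, 0.8634, 0.1172]  mean=2.1120  Neff=1.3165  idx=[8, 8, 8, 8, 8, 8, 8, 8, 8, 9]
step 2: w=[0.1088, 0.1088, 0.1088, 0.1088, 0.1088, 0.1088, 0.1088, 0.1088, 0.1088, 0.0204]  mean=2.0412  Neff=9.3417  idx=[0, 1, 2, 2, 3, 4, 5, 6, 7, 8]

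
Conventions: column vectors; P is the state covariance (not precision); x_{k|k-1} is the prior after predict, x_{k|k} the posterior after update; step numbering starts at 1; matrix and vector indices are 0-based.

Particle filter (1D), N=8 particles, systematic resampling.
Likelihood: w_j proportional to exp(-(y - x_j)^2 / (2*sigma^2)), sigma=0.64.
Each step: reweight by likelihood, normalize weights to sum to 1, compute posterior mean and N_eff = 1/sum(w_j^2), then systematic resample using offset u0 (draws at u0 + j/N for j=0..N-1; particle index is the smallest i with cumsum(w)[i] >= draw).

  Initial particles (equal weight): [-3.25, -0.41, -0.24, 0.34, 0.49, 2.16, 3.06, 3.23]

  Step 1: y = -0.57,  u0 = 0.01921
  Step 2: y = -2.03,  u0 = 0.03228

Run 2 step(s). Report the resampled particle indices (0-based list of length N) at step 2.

step 1: w=[0.0001, 0.3936, 0.3555, 0.1478, 0.1030, 0.0000, 0.0000, 0.0000]  mean=-0.1461  Neff=3.1873  idx=[1, 1, 1, 2, 2, 2, 3, 3]
step 2: w=[0.2207, 0.2207, 0.2207, 0.1088, 0.1088, 0.1088, 0.0057, 0.0057]  mean=-0.3459  Neff=5.5023  idx=[0, 0, 1, 1, 2, 2, 4, 5]

resampled_idx = [0, 0, 1, 1, 2, 2, 4, 5]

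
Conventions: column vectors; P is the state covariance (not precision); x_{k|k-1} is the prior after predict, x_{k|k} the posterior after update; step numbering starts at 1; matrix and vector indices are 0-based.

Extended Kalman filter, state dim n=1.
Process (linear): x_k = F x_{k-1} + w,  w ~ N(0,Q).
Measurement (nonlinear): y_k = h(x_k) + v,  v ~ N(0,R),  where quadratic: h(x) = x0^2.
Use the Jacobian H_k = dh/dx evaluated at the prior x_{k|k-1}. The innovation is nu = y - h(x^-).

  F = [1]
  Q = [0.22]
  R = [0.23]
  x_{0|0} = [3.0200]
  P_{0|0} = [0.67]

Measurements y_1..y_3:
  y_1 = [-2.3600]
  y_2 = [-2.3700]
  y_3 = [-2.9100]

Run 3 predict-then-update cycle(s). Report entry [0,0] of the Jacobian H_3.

H_jac[0,0] = -0.4266

step 1: x^-=[3.0200]  P^-=[0.8900]  H_jac=[6.0400]  S=[32.6986]  K=[0.1644]  nu=[-11.4804]  x^+=[1.1326]  P^+=[0.0063]
step 2: x^-=[1.1326]  P^-=[0.2263]  H_jac=[2.2653]  S=[1.3911]  K=[0.3685]  nu=[-3.6529]  x^+=[-0.2133]  P^+=[0.0374]
step 3: x^-=[-0.2133]  P^-=[0.2574]  H_jac=[-0.4266]  S=[0.2768]  K=[-0.3966]  nu=[-2.9555]  x^+=[0.9590]  P^+=[0.2139]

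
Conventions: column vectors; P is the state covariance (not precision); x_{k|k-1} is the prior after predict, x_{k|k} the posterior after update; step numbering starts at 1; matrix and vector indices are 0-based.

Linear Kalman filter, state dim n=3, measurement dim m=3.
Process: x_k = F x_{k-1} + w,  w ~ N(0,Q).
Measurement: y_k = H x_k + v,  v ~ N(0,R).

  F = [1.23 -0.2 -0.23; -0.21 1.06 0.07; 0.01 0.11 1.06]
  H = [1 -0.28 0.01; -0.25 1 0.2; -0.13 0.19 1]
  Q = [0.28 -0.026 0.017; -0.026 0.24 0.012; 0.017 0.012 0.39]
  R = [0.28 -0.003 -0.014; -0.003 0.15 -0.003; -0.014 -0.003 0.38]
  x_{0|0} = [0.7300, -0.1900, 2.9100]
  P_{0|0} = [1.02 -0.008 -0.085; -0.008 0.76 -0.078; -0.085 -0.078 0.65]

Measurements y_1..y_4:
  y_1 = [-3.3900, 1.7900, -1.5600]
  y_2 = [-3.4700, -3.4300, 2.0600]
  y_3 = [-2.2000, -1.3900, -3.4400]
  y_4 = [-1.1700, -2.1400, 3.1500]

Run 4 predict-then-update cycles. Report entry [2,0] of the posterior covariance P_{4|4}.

P_post[2,0] = -0.0027

step 1: x^-=[0.2666, -0.1510, 3.0710]  P^-=[1.9328 -0.4631 -0.2388; -0.4631 1.1366 0.0774; -0.2388 0.0774 1.1096]  S=[2.5562 -1.3485 -0.6795; -1.3485 1.7382 0.7262; -0.6795 0.7262 1.6777]  K=[0.8500 0.1070 -0.0466; 0.1254 0.8758 -0.1175; 0.0761 -0.0427 0.7380]  nu=[-3.7296, 1.3934, -4.5677]  x^+=[-2.5416, 1.1386, -0.6430]  P^+=[0.2612 0.0812 -0.0114; 0.0812 0.1656 -0.0700; -0.0114 -0.0700 0.2913]
step 2: x^-=[-3.2059, 1.6956, -0.5818]  P^-=[0.6572 -0.0075 -0.0419; -0.0075 0.3929 -0.0253; -0.0419 -0.0253 0.7030]  S=[0.9716 -0.2910 -0.1498; -0.2910 0.6099 0.2203; -0.1498 0.2203 1.1099]  K=[0.6863 0.0436 -0.0320; 0.0774 0.7063 -0.0844; 0.0732 0.0094 0.6420]  nu=[0.2165, -5.8107, 1.9029]  x^+=[-3.3719, -2.5525, 0.6012]  P^+=[0.2088 0.0579 -0.0058; 0.0579 0.1310 -0.0526; -0.0058 -0.0526 0.2521]
step 3: x^-=[-3.7752, -1.9555, 0.3228]  P^-=[0.5843 -0.0210 -0.0321; -0.0210 0.3642 -0.0134; -0.0321 -0.0134 0.6626]  S=[0.9041 -0.2779 -0.1358; -0.2779 0.5855 0.2164; -0.1358 0.2164 1.0699]  K=[0.6561 0.0249 -0.0265; 0.0628 0.6841 -0.0757; 0.0769 0.0222 0.6261]  nu=[1.0244, -0.4429, -3.8820]  x^+=[-3.0112, -1.9003, -2.0388]  P^+=[0.1987 0.0522 -0.0034; 0.0522 0.1254 -0.0487; -0.0034 -0.0487 0.2456]
step 4: x^-=[-2.8548, -1.5247, -2.4003]  P^-=[0.5703 -0.0255 -0.0291; -0.0255 0.3605 -0.0106; -0.0291 -0.0106 0.6562]  S=[0.8924 -0.2778 -0.1327; -0.2778 0.5839 0.2168; -0.1327 0.2168 1.0636]  K=[0.6494 0.0203 -0.0248; 0.0589 0.6802 -0.0738; 0.0785 0.0249 0.6233]  nu=[1.2819, -0.8490, 5.4689]  x^+=[-2.1751, -2.4301, 1.0878]  P^+=[0.1964 0.0508 -0.0027; 0.0508 0.1244 -0.0479; -0.0027 -0.0479 0.2444]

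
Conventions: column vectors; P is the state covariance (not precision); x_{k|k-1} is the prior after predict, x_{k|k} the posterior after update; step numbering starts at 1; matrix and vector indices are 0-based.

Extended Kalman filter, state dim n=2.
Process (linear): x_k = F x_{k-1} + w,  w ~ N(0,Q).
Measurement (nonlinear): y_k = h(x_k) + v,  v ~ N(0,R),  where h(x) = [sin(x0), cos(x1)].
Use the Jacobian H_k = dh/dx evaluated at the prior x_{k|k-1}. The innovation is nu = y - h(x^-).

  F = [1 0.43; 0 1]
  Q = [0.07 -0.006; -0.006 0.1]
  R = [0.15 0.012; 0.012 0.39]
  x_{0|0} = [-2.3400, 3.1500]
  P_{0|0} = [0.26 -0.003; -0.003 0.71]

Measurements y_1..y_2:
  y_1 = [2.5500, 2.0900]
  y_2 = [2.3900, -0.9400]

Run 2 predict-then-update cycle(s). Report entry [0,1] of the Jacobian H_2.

step 1: x^-=[-0.9855, 3.1500]  P^-=[0.4587 0.2963; 0.2963 0.8100]  H_jac=[0.5524 0.0000; 0.0000 0.0084]  S=[0.2900 0.0134; 0.0134 0.3901]  K=[0.8749 -0.0236; 0.5645 -0.0019]  nu=[3.3835, 3.0900]  x^+=[1.9019, 5.0543]  P^+=[0.2370 0.1532; 0.1532 0.7176]
step 2: x^-=[4.0752, 5.0543]  P^-=[0.5715 0.4558; 0.4558 0.8176]  H_jac=[-0.5949 0.0000; 0.0000 0.9421]  S=[0.3523 -0.2435; -0.2435 1.1157]  K=[-0.8233 0.2052; -0.3446 0.6152]  nu=[3.1938, -1.2753]  x^+=[1.1840, 3.1693]  P^+=[0.2035 0.0745; 0.0745 0.2503]

H_jac[0,1] = 0.0000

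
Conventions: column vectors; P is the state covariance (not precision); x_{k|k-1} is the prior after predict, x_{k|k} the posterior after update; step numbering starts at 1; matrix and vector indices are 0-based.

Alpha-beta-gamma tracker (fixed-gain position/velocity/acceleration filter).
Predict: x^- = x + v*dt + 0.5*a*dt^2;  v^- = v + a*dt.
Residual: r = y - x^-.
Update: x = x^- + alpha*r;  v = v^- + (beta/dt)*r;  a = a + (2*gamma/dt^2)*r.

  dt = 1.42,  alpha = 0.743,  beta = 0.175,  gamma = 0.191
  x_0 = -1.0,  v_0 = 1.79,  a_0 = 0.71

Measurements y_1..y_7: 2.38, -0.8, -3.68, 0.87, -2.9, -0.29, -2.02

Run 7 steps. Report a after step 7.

a_post = 1.9669

step 1: x_pred=2.2576  r=0.1224  x^+=2.3485  v^+=2.8133  a^+=0.7332
step 2: x_pred=7.0826  r=-7.8826  x^+=1.2258  v^+=2.8830  a^+=-0.7601
step 3: x_pred=4.5532  r=-8.2332  x^+=-1.5641  v^+=0.7889  a^+=-2.3199
step 4: x_pred=-2.7828  r=3.6528  x^+=-0.0688  v^+=-2.0552  a^+=-1.6279
step 5: x_pred=-4.6284  r=1.7284  x^+=-3.3442  v^+=-4.1538  a^+=-1.3005
step 6: x_pred=-10.5538  r=10.2638  x^+=-2.9278  v^+=-4.7356  a^+=0.6440
step 7: x_pred=-9.0031  r=6.9831  x^+=-3.8146  v^+=-2.9605  a^+=1.9669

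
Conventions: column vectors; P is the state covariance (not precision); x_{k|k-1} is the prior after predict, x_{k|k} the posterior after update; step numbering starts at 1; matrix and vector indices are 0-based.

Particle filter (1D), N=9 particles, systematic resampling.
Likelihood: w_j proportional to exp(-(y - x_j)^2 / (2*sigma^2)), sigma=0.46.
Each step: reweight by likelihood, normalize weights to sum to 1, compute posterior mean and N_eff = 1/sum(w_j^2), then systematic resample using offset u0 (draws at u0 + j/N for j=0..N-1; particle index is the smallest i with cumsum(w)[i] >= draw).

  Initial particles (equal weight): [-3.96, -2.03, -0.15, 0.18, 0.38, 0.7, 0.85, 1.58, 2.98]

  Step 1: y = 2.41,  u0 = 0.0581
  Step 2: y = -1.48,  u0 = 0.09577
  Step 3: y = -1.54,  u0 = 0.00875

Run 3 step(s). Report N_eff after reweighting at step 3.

step 1: w=[0.0000, 0.0000, 0.0000, 0.0000, 0.0001, 0.0015, 0.0048, 0.2954, 0.6982]  mean=2.5525  Neff=1.7398  idx=[7, 7, 7, 8, 8, 8, 8, 8, 8]
step 2: w=[0.3333, 0.3333, 0.3333, 0.0000, 0.0000, 0.0000, 0.0000, 0.0000, 0.0000]  mean=1.5800  Neff=3.0000  idx=[0, 0, 0, 1, 1, 1, 2, 2, 2]
step 3: w=[0.1111, 0.1111, 0.1111, 0.1111, 0.1111, 0.1111, 0.1111, 0.1111, 0.1111]  mean=1.5800  Neff=9.0000  idx=[0, 1, 2, 3, 4, 5, 6, 7, 8]

N_eff = 9.0000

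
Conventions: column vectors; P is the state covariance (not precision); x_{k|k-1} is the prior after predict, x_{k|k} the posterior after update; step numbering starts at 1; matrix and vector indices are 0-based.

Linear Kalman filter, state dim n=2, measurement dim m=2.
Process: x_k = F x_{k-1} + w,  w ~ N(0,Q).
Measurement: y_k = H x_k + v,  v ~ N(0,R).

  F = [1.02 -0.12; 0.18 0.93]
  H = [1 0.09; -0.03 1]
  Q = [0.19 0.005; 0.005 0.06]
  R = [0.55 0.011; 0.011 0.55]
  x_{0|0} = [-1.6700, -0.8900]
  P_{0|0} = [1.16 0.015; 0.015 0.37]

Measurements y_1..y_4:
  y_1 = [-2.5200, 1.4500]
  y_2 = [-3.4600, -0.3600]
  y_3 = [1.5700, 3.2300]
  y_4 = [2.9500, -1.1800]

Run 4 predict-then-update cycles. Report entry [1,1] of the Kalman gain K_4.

step 1: x^-=[-1.5966, -1.1283]  P^-=[1.3985 0.1906; 0.1906 0.4226]  S=[1.9862 0.1972; 0.1972 0.9624]  K=[0.7119 0.0086; 0.0736 0.4181]  nu=[-0.8219, 2.5304]  x^+=[-2.1599, -0.1308]  P^+=[0.3894 0.0242; 0.0242 0.2315]
step 2: x^-=[-2.1874, -0.5105]  P^-=[0.5926 0.0731; 0.0731 0.2810]  S=[1.1580 0.0915; 0.0915 0.8271]  K=[0.5166 0.0098; 0.0589 0.3305]  nu=[-1.2267, 0.0848]  x^+=[-2.8203, -0.5547]  P^+=[0.2825 0.0196; 0.0196 0.1830]
step 3: x^-=[-2.8101, -1.0235]  P^-=[0.4818 0.0546; 0.0546 0.2340]  S=[1.0435 0.0720; 0.0720 0.7812]  K=[0.4658 0.0084; 0.0523 0.2926]  nu=[4.4722, 4.1692]  x^+=[-0.6919, 0.4303]  P^+=[0.2547 0.0174; 0.0174 0.1620]
step 4: x^-=[-0.7574, 0.2757]  P^-=[0.4531 0.0498; 0.0498 0.2142]  S=[1.0138 0.0664; 0.0664 0.7616]  K=[0.4508 0.0083; 0.0501 0.2749]  nu=[3.6825, -1.4784]  x^+=[0.8905, 0.0539]  P^+=[0.2465 0.0169; 0.0169 0.1523]

K[1,1] = 0.2749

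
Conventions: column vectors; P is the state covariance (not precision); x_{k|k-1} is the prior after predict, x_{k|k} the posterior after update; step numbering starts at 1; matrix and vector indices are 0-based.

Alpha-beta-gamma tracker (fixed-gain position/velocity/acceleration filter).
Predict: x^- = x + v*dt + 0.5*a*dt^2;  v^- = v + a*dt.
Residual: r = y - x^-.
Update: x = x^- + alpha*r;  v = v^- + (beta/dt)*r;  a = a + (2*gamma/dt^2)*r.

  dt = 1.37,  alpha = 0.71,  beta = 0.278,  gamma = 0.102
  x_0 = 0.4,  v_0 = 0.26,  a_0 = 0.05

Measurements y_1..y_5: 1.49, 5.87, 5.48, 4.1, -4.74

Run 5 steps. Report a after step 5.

a_post = -1.4479

step 1: x_pred=0.8031  r=0.6869  x^+=1.2908  v^+=0.4679  a^+=0.1247
step 2: x_pred=2.0488  r=3.8212  x^+=4.7618  v^+=1.4141  a^+=0.5400
step 3: x_pred=7.2059  r=-1.7259  x^+=5.9805  v^+=1.8036  a^+=0.3524
step 4: x_pred=8.7822  r=-4.6822  x^+=5.4578  v^+=1.3363  a^+=-0.1565
step 5: x_pred=7.1417  r=-11.8817  x^+=-1.2943  v^+=-1.2891  a^+=-1.4479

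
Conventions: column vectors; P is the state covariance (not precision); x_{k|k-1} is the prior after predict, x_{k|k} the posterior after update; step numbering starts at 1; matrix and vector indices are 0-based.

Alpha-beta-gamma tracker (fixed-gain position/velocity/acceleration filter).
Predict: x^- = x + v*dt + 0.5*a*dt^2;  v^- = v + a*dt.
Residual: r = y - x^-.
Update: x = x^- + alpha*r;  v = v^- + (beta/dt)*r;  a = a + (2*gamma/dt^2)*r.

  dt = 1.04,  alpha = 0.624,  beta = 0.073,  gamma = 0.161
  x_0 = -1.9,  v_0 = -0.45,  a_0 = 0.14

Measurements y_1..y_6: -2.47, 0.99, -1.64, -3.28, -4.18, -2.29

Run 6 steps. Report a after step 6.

a_post = -1.4042

step 1: x_pred=-2.2923  r=-0.1777  x^+=-2.4032  v^+=-0.3169  a^+=0.0871
step 2: x_pred=-2.6856  r=3.6756  x^+=-0.3920  v^+=0.0317  a^+=1.1814
step 3: x_pred=0.2798  r=-1.9198  x^+=-0.9182  v^+=1.1256  a^+=0.6098
step 4: x_pred=0.5822  r=-3.8622  x^+=-1.8278  v^+=1.4887  a^+=-0.5400
step 5: x_pred=-0.5716  r=-3.6084  x^+=-2.8233  v^+=0.6738  a^+=-1.6142
step 6: x_pred=-2.9955  r=0.7055  x^+=-2.5553  v^+=-0.9555  a^+=-1.4042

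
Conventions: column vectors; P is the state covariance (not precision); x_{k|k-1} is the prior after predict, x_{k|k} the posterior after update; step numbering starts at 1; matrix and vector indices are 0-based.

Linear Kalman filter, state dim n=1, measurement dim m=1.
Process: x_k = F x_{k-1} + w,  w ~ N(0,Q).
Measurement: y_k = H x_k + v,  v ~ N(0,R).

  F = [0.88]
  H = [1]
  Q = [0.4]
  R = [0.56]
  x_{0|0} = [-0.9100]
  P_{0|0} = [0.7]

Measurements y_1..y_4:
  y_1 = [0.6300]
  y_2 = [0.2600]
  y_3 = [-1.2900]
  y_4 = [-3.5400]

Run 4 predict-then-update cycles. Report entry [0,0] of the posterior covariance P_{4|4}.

step 1: x^-=[-0.8008]  P^-=[0.9421]  S=[1.5021]  K=[0.6272]  nu=[1.4308]  x^+=[0.0966]  P^+=[0.3512]
step 2: x^-=[0.0850]  P^-=[0.6720]  S=[1.2320]  K=[0.5454]  nu=[0.1750]  x^+=[0.1804]  P^+=[0.3055]
step 3: x^-=[0.1588]  P^-=[0.6365]  S=[1.1965]  K=[0.5320]  nu=[-1.4488]  x^+=[-0.6119]  P^+=[0.2979]
step 4: x^-=[-0.5385]  P^-=[0.6307]  S=[1.1907]  K=[0.5297]  nu=[-3.0015]  x^+=[-2.1284]  P^+=[0.2966]

P_post[0,0] = 0.2966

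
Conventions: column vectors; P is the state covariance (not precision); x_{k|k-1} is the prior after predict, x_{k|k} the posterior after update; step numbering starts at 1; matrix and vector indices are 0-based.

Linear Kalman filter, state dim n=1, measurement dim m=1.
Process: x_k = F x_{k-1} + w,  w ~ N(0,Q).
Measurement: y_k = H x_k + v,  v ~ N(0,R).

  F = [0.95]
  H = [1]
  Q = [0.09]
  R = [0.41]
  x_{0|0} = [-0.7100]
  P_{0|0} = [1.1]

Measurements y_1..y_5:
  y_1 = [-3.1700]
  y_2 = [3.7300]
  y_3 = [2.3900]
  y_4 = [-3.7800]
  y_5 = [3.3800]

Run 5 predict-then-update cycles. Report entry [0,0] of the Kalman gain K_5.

step 1: x^-=[-0.6745]  P^-=[1.0827]  S=[1.4927]  K=[0.7253]  nu=[-2.4955]  x^+=[-2.4846]  P^+=[0.2974]
step 2: x^-=[-2.3604]  P^-=[0.3584]  S=[0.7684]  K=[0.4664]  nu=[6.0904]  x^+=[0.4803]  P^+=[0.1912]
step 3: x^-=[0.4563]  P^-=[0.2626]  S=[0.6726]  K=[0.3904]  nu=[1.9337]  x^+=[1.2112]  P^+=[0.1601]
step 4: x^-=[1.1507]  P^-=[0.2345]  S=[0.6445]  K=[0.3638]  nu=[-4.9307]  x^+=[-0.6432]  P^+=[0.1492]
step 5: x^-=[-0.6110]  P^-=[0.2246]  S=[0.6346]  K=[0.3539]  nu=[3.9910]  x^+=[0.8016]  P^+=[0.1451]

K[0,0] = 0.3539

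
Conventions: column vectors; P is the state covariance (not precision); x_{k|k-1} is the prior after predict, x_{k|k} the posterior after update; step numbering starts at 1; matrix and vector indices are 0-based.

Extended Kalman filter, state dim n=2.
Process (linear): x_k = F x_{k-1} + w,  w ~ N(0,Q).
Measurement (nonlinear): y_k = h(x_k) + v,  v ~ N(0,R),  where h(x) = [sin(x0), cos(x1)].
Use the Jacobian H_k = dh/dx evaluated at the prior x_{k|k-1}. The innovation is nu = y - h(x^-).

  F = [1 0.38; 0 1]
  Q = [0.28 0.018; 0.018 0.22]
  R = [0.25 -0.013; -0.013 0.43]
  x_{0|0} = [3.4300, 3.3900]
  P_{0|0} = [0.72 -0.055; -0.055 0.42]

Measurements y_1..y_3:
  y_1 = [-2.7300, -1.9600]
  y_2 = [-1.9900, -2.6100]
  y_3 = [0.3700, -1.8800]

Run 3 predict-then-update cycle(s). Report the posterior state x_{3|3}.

step 1: x^-=[4.7182, 3.3900]  P^-=[1.0188 0.1226; 0.1226 0.6400]  H_jac=[0.0058 0.0000; 0.0000 0.2459]  S=[0.2500 -0.0128; -0.0128 0.4687]  K=[0.0270 0.0651; 0.0201 0.3363]  nu=[-1.7300, -0.9907]  x^+=[4.6070, 3.0221]  P^+=[1.0167 0.1123; 0.1123 0.5871]
step 2: x^-=[5.7554, 3.0221]  P^-=[1.4669 0.3534; 0.3534 0.8071]  H_jac=[0.8639 0.0000; 0.0000 -0.1192]  S=[1.3448 -0.0494; -0.0494 0.4415]  K=[0.9427 0.0100; 0.2199 -0.1933]  nu=[-1.4864, -1.6171]  x^+=[4.3379, 3.0078]  P^+=[0.2726 0.0666; 0.0666 0.7213]
step 3: x^-=[5.4809, 3.0078]  P^-=[0.7074 0.3587; 0.3587 0.9413]  H_jac=[0.6951 0.0000; 0.0000 -0.1334]  S=[0.5918 -0.0462; -0.0462 0.4467]  K=[0.8292 -0.0212; 0.4026 -0.2393]  nu=[1.0889, -0.8889]  x^+=[6.4028, 3.6589]  P^+=[0.2986 0.1493; 0.1493 0.8109]

x_post = [6.4028, 3.6589]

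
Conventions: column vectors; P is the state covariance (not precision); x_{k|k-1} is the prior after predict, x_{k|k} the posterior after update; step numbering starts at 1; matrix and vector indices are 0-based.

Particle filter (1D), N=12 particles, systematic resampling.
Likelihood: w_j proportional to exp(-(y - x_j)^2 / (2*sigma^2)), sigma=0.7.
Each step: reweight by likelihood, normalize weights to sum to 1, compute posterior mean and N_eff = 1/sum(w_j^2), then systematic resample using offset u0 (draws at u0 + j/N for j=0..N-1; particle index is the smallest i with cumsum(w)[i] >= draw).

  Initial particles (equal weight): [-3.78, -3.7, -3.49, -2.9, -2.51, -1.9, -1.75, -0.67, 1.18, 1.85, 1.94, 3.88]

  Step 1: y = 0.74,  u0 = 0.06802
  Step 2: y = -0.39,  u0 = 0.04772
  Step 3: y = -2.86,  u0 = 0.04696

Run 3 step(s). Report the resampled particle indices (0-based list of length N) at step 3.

step 1: w=[0.0000, 0.0000, 0.0000, 0.0000, 0.0000, 0.0006, 0.0012, 0.0895, 0.5585, 0.1936, 0.1566, 0.0000]  mean=1.2579  Neff=2.6180  idx=[7, 8, 8, 8, 8, 8, 8, 9, 9, 9, 10, 10]
step 2: w=[0.6437, 0.0564, 0.0564, 0.0564, 0.0564, 0.0564, 0.0564, 0.0042, 0.0042, 0.0042, 0.0027, 0.0027]  mean=0.0016  Neff=2.3066  idx=[0, 0, 0, 0, 0, 0, 0, 0, 2, 3, 5, 6]
step 3: w=[0.1250, 0.1250, 0.1250, 0.1250, 0.1250, 0.1250, 0.1250, 0.1250, 0.0000, 0.0000, 0.0000, 0.0000]  mean=-0.6700  Neff=8.0001  idx=[0, 1, 1, 2, 3, 3, 4, 5, 5, 6, 7, 7]

resampled_idx = [0, 1, 1, 2, 3, 3, 4, 5, 5, 6, 7, 7]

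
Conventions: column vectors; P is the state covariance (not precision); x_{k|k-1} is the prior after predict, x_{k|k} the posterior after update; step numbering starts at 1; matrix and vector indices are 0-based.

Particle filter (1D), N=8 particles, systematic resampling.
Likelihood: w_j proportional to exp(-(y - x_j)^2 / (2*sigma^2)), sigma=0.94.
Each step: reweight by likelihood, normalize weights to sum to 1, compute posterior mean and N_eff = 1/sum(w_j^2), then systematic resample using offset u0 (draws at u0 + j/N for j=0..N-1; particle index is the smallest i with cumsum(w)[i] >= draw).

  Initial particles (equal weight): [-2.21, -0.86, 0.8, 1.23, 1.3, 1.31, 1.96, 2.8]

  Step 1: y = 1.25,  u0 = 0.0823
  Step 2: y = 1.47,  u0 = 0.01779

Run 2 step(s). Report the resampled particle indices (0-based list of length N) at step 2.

step 1: w=[0.0002, 0.0162, 0.1791, 0.2008, 0.2006, 0.2005, 0.1510, 0.0516]  mean=1.3397  Neff=5.6002  idx=[2, 3, 3, 4, 4, 5, 6, 7]
step 2: w=[0.1123, 0.1402, 0.1402, 0.1425, 0.1425, 0.1427, 0.1264, 0.0532]  mean=1.3889  Neff=7.5930  idx=[0, 1, 2, 3, 3, 4, 5, 6]

resampled_idx = [0, 1, 2, 3, 3, 4, 5, 6]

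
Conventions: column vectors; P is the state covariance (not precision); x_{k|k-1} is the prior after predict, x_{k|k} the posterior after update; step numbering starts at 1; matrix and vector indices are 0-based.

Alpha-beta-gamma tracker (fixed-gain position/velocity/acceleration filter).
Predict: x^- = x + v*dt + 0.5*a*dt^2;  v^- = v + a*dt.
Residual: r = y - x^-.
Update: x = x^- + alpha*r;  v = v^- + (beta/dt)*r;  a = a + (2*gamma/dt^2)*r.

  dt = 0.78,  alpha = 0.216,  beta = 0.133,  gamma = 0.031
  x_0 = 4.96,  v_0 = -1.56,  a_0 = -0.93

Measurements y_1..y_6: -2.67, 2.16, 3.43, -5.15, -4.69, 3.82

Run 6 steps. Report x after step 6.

x_post = -7.6391

step 1: x_pred=3.4603  r=-6.1303  x^+=2.1362  v^+=-3.3307  a^+=-1.5547
step 2: x_pred=-0.9347  r=3.0947  x^+=-0.2663  v^+=-4.0157  a^+=-1.2393
step 3: x_pred=-3.7755  r=7.2055  x^+=-2.2191  v^+=-3.7537  a^+=-0.5051
step 4: x_pred=-5.3007  r=0.1507  x^+=-5.2681  v^+=-4.1220  a^+=-0.4897
step 5: x_pred=-8.6322  r=3.9422  x^+=-7.7807  v^+=-3.8317  a^+=-0.0880
step 6: x_pred=-10.7962  r=14.6162  x^+=-7.6391  v^+=-1.4081  a^+=1.4015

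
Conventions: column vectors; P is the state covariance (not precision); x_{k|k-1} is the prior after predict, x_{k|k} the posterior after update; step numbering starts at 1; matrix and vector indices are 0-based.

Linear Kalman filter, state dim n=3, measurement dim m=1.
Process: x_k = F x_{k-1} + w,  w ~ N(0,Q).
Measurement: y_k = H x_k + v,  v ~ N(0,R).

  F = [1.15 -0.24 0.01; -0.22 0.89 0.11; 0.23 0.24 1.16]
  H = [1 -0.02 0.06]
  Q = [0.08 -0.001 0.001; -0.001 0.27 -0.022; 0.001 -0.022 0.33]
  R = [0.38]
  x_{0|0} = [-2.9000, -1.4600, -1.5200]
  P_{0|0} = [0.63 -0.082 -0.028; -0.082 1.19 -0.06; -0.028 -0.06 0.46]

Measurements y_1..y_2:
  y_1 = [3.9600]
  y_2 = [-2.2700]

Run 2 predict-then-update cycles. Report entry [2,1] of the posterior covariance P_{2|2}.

step 1: x^-=[-2.9998, -0.8286, -2.7806]  P^-=[1.0267 -0.5048 0.0655; -0.5048 1.2704 0.1895; 0.0655 0.1895 0.9934]  S=[1.4383]  K=[0.7235; -0.3607; 0.0843]  nu=[7.1101]  x^+=[2.1446, -3.3931, -2.1811]  P^+=[0.2737 -0.1294 -0.0223; -0.1294 1.0833 0.2332; -0.0223 0.2332 0.9832]
step 2: x^-=[3.2588, -3.7316, -2.8511]  P^-=[0.5742 -0.4467 -0.1003; -0.4467 1.2506 0.5534; -0.1003 0.5534 1.8336]  S=[0.9658]  K=[0.5976; -0.4540; -0.0014]  nu=[-5.4324]  x^+=[0.0126, -1.2655, -2.8435]  P^+=[0.2294 -0.1846 -0.0995; -0.1846 1.0515 0.5528; -0.0995 0.5528 1.8336]

P_post[2,1] = 0.5528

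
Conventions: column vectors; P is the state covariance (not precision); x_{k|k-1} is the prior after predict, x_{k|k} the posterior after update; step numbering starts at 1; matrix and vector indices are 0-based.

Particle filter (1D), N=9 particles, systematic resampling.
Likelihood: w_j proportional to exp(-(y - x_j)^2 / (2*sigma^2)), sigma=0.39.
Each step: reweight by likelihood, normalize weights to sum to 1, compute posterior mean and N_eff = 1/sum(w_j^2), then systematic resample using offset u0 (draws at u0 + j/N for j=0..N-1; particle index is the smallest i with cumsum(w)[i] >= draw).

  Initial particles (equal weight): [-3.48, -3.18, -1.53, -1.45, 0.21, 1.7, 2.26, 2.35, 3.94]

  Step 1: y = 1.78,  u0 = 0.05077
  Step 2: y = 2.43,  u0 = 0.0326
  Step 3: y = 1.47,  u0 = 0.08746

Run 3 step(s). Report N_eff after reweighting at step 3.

N_eff = 3.8103

step 1: w=[0.0000, 0.0000, 0.0000, 0.0000, 0.0002, 0.5464, 0.2616, 0.1918, 0.0000]  mean=1.9709  Neff=2.4765  idx=[5, 5, 5, 5, 5, 6, 6, 7, 7]
step 2: w=[0.0373, 0.0373, 0.0373, 0.0373, 0.0373, 0.1958, 0.1958, 0.2108, 0.2108]  mean=2.1934  Neff=5.7955  idx=[0, 3, 5, 5, 6, 7, 7, 8, 8]
step 3: w=[0.3531, 0.3531, 0.0540, 0.0540, 0.0540, 0.0329, 0.0329, 0.0329, 0.0329]  mean=1.8764  Neff=3.8103  idx=[0, 0, 0, 1, 1, 1, 2, 4, 8]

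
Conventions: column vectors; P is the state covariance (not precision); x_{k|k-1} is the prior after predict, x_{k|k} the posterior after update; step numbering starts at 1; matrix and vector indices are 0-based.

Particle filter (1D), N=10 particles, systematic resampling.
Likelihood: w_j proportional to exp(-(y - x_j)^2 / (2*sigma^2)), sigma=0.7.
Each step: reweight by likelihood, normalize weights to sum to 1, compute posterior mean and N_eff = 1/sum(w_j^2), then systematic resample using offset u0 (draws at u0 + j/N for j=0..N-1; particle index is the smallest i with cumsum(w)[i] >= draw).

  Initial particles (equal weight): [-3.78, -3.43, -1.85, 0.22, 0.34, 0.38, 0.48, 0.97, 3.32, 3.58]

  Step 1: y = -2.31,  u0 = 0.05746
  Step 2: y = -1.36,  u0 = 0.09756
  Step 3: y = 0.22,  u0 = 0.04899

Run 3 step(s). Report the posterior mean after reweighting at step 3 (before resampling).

post_mean = -1.8500

step 1: w=[0.0921, 0.2322, 0.6730, 0.0012, 0.0006, 0.0005, 0.0003, 0.0000, 0.0000, 0.0000]  mean=-2.3888  Neff=1.9404  idx=[0, 1, 1, 2, 2, 2, 2, 2, 2, 2]
step 2: w=[0.0005, 0.0023, 0.0023, 0.1421, 0.1421, 0.1421, 0.1421, 0.1421, 0.1421, 0.1421]  mean=-1.8581  Neff=7.0706  idx=[3, 4, 5, 5, 6, 7, 7, 8, 9, 9]
step 3: w=[0.1000, 0.1000, 0.1000, 0.1000, 0.1000, 0.1000, 0.1000, 0.1000, 0.1000, 0.1000]  mean=-1.8500  Neff=10.0000  idx=[0, 1, 2, 3, 4, 5, 6, 7, 8, 9]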